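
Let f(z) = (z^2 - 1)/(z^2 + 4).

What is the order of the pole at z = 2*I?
1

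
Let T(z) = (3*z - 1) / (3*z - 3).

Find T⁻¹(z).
Set w = T(z) = (3*z - 1) / (3*z - 3) and solve for z:
  w*(3*z - 3) = 3*z - 1
  -3*w + z*(3*w - 3) + 1 = 0
  z*(3*w - 3) = 3*w - 1
  z = (1 - 3*w)/(3 - 3*w)
Renaming the variable, T⁻¹(z) = (-3*z + 1)/(-3*z + 3) = (3*z - 1)/(3*z - 3).
(Check: ad - bc = -6 ≠ 0, so T is invertible.)

Final answer: (3*z - 1)/(3*z - 3)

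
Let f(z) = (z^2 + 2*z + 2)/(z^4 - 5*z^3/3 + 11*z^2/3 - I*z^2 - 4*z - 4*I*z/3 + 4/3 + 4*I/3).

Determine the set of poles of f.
The singularities of f are the zeros of the denominator. Factoring,
  z^4 - 5*z^3/3 + 11*z^2/3 - I*z^2 - 4*z - 4*I*z/3 + 4/3 + 4*I/3 = (z - 1 - I)*(z + 2*I)*(z - 2/3)*(z - I)
so the candidates are z = 1 + I, z = -2*I, z = 2/3, z = I.

Check the numerator P(z) = z^2 + 2*z + 2 at each one:
  P(1 + I) = 4 + 4*I ≠ 0, so z = 1 + I is a (simple) pole.
  P(-2*I) = -2 - 4*I ≠ 0, so z = -2*I is a (simple) pole.
  P(2/3) = 34/9 ≠ 0, so z = 2/3 is a (simple) pole.
  P(I) = 1 + 2*I ≠ 0, so z = I is a (simple) pole.

Poles of f: {-2*I, I, 2/3, 1 + I}

Final answer: {-2*I, I, 2/3, 1 + I}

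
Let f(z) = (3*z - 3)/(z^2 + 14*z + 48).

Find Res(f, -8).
Write f(z) = P(z)/Q(z) with P(z) = 3*z - 3 and Q(z) = z^2 + 14*z + 48.
The denominator factors as Q(z) = (z + 6)*(z + 8), so z = -8 is a simple zero of Q and P is analytic there; z = -8 is therefore a simple pole and
  Res(f, z₀) = P(z₀)/Q'(z₀).

Q'(z) = 2*z + 14, so Q'(-8) = -2.
P(-8) = -27.

Res(f, -8) = (-27)/(-2) = 27/2

Final answer: 27/2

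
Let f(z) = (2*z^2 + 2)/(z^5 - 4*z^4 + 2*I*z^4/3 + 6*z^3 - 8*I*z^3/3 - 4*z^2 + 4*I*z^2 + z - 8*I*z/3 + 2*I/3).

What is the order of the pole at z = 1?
Factor the denominator:
  z^5 - 4*z^4 + 2*I*z^4/3 + 6*z^3 - 8*I*z^3/3 - 4*z^2 + 4*I*z^2 + z - 8*I*z/3 + 2*I/3 = (z - 1)^4*(z + 2*I/3)

The numerator P(z) = 2*z^2 + 2 has P(1) = 4 ≠ 0, so no factor of (z - 1) cancels.
Near z = 1 we can therefore write f(z) = g(z)/(z - 1)^4 with g analytic at 1 and g(1) ≠ 0 (g is the numerator divided by the remaining denominator factors).

Hence z = 1 is a pole of order 4.

Final answer: 4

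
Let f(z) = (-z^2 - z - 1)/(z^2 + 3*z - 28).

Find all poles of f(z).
The singularities of f are the zeros of the denominator. Factoring,
  z^2 + 3*z - 28 = (z - 4)*(z + 7)
so the candidates are z = 4, z = -7.

Check the numerator P(z) = -z^2 - z - 1 at each one:
  P(4) = -21 ≠ 0, so z = 4 is a (simple) pole.
  P(-7) = -43 ≠ 0, so z = -7 is a (simple) pole.

Poles of f: {-7, 4}

Final answer: {-7, 4}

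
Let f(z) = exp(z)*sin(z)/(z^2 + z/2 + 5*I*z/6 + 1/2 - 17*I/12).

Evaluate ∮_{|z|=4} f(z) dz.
By the residue theorem, ∮_C f(z) dz = 2πi · (sum of the residues of f at the poles inside |z| = 4).

The denominator factors as (z - 1/2 - 2*I/3)*(z + 1 + 3*I/2), so the singularities of f are simple poles at z = 1/2 + 2*I/3, z = -1 - 3*I/2.
  |1/2 + 2*I/3|² = 25/36 < 16 = 4², so this pole is inside the contour.
  |-1 - 3*I/2|² = 13/4 < 16 = 4², so this pole is inside the contour.

With P(z) = exp(z)*sin(z) and Q(z) = z^2 + z/2 + 5*I*z/6 + 1/2 - 17*I/12, each pole is simple, so Res(f, z₀) = P(z₀)/Q'(z₀) with Q'(z) = 2*z + 1/2 + 5*I/6.
  Res(f, 1/2 + 2*I/3) = P(1/2 + 2*I/3)/Q'(1/2 + 2*I/3) = (exp(1/2 + 2*I/3)*sin(1/2 + 2*I/3))/(3/2 + 13*I/6) = (27/125 - 39*I/125)*exp(1/2 + 2*I/3)*sin(1/2 + 2*I/3)
  Res(f, -1 - 3*I/2) = P(-1 - 3*I/2)/Q'(-1 - 3*I/2) = (-exp(-1 - 3*I/2)*sin(1 + 3*I/2))/(-3/2 - 13*I/6) = (27/125 - 39*I/125)*exp(-1 - 3*I/2)*sin(1 + 3*I/2)

Sum of residues inside C: (27/125 - 39*I/125)*exp(-1 - 3*I/2)*sin(1 + 3*I/2) + (27/125 - 39*I/125)*exp(1/2 + 2*I/3)*sin(1/2 + 2*I/3)
∮_C f(z) dz = 2πi · ((27/125 - 39*I/125)*exp(-1 - 3*I/2)*sin(1 + 3*I/2) + (27/125 - 39*I/125)*exp(1/2 + 2*I/3)*sin(1/2 + 2*I/3)) = pi*(78/125 + 54*I/125)*exp(-1 - 3*I/2)*sin(1 + 3*I/2) + pi*(78/125 + 54*I/125)*exp(1/2 + 2*I/3)*sin(1/2 + 2*I/3)

Final answer: pi*(78/125 + 54*I/125)*exp(-1 - 3*I/2)*sin(1 + 3*I/2) + pi*(78/125 + 54*I/125)*exp(1/2 + 2*I/3)*sin(1/2 + 2*I/3)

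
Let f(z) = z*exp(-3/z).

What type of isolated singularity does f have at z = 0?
Let u = z. Then
  e^(-3/u) = Σ_{k≥0} (-3)^k/(k!·u^k) = 1 - 3/u + 9/(2*u^2) - 9/(2*u^3) + ...
which has infinitely many negative powers of u, so exp(-3/z) has an essential singularity at z = 0.
The extra factor z is a nonzero polynomial; if the product had at most a pole at z = 0, dividing by that polynomial would leave exp(-3/z) with at most a pole too — contradiction. (Equivalently, the product's Laurent series still has infinitely many negative powers.)
So the singularity is essential.

Final answer: essential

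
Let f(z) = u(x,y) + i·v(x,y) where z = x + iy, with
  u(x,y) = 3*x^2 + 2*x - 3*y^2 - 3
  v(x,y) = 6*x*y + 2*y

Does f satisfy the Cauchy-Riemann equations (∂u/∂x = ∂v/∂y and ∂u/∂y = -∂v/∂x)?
∂u/∂x = 6*x + 2
∂v/∂y = 6*x + 2
∂u/∂y = -6*y
∂v/∂x = 6*y
∂u/∂x = ∂v/∂y and ∂u/∂y = -∂v/∂x hold identically; f is analytic.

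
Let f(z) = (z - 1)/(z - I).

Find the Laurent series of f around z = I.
Put w = z - (I), i.e. z = w + I. The denominator is w, so it suffices to rewrite the numerator in powers of w.

P(z) = z - 1
P(w + I) = -1 + I + w

Dividing each term by w:
  f = (-1 + I)/w + 1

Substituting back w = z - I:
  f(z) = (-1 + I)/(z - I) + 1

The series is finite because the numerator is a polynomial; the negative powers form the principal part, and the coefficient of 1/(z - I) gives Res(f, I) = -1 + I.

Final answer: (-1 + I)/(z - I) + 1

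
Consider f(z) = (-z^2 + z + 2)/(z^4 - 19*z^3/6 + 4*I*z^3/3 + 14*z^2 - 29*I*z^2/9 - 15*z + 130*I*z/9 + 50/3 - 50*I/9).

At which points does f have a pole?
The singularities of f are the zeros of the denominator. Factoring,
  z^4 - 19*z^3/6 + 4*I*z^3/3 + 14*z^2 - 29*I*z^2/9 - 15*z + 130*I*z/9 + 50/3 - 50*I/9 = (z - 2/3 + 2*I)*(z - 1 - 3*I)*(z - 1/2 - 2*I/3)*(z - 1 + 3*I)
so the candidates are z = 2/3 - 2*I, z = 1 + 3*I, z = 1/2 + 2*I/3, z = 1 - 3*I.

Check the numerator P(z) = -z^2 + z + 2 at each one:
  P(2/3 - 2*I) = 56/9 + 2*I/3 ≠ 0, so z = 2/3 - 2*I is a (simple) pole.
  P(1 + 3*I) = 11 - 3*I ≠ 0, so z = 1 + 3*I is a (simple) pole.
  P(1/2 + 2*I/3) = 97/36 ≠ 0, so z = 1/2 + 2*I/3 is a (simple) pole.
  P(1 - 3*I) = 11 + 3*I ≠ 0, so z = 1 - 3*I is a (simple) pole.

Poles of f: {1/2 + 2*I/3, 2/3 - 2*I, 1 - 3*I, 1 + 3*I}

Final answer: {1/2 + 2*I/3, 2/3 - 2*I, 1 - 3*I, 1 + 3*I}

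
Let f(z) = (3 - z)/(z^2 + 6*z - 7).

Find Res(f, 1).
1/4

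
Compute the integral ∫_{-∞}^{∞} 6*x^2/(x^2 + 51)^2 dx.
sqrt(51)*pi/17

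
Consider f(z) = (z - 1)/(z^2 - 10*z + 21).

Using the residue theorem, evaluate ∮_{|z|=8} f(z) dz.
By the residue theorem, ∮_C f(z) dz = 2πi · (sum of the residues of f at the poles inside |z| = 8).

The denominator factors as (z - 7)*(z - 3), so the singularities of f are simple poles at z = 7, z = 3.
  |7|² = 49 < 64 = 8², so this pole is inside the contour.
  |3|² = 9 < 64 = 8², so this pole is inside the contour.

With P(z) = z - 1 and Q(z) = z^2 - 10*z + 21, each pole is simple, so Res(f, z₀) = P(z₀)/Q'(z₀) with Q'(z) = 2*z - 10.
  Res(f, 7) = P(7)/Q'(7) = (6)/(4) = 3/2
  Res(f, 3) = P(3)/Q'(3) = (2)/(-4) = -1/2

Sum of residues inside C: 1
∮_C f(z) dz = 2πi · (1) = 2*I*pi

Final answer: 2*I*pi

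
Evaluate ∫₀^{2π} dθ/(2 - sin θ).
Call the integral J. The integrand is 2π-periodic and we integrate over a full period, so shifting θ does not change the value (θ → θ + π/2 turns sin θ into cos θ; θ → θ + π flips the sign of the trig term). Hence
  J = ∫₀^{2π} dθ/(2 + cos θ).
Put z = e^{iθ}: then cos θ = (z + 1/z)/2, dθ = dz/(iz), and z runs once counterclockwise around |z| = 1:
  J = ∮_{|z|=1} 1/(2 + (z + 1/z)/2) · dz/(iz) = (2/i) ∮_{|z|=1} dz/(z^2 + 4*z + 1).
The roots of z^2 + 4*z + 1 are z = (-2 ± sqrt(2^2 - 1^2)), with sqrt(3) = sqrt(3); their product is 1, so only z₊ = -2 + sqrt(3) lies inside the unit circle (z₋ = -2 - sqrt(3) lies outside).
z₊ is a simple zero of q(z) = z^2 + 4*z + 1, so Res(1/q, z₊) = 1/q'(z₊) with q'(z) = 2*z + 4; and q'(z₊) = (z₊ - z₋) = 2*sqrt(3).
Therefore J = (2/i) · 2πi · 1/(2*sqrt(3)) = 2*pi/(sqrt(3)) = 2*sqrt(3)*pi/3

Final answer: 2*sqrt(3)*pi/3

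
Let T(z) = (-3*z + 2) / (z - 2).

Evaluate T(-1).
-5/3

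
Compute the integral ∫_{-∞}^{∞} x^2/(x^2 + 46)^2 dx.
Let f(z) = z^2/(z^2 + 46)^2. The denominator has no real zeros and deg Q - deg P = 2 ≥ 2, so the integral of f over the upper semicircle |z| = R tends to 0 as R → ∞. Closing the contour in the upper half-plane,
  ∫_{-∞}^{∞} f(x) dx = 2πi · Σ Res(f, z_k)  over the poles with Im z_k > 0.

Zeros of the denominator: z^2 + 46 = 0 gives z = ±sqrt(46)*I.
Upper half-plane: z = sqrt(46)*I (a pole of order 2).

Write f(z) = g(z)/(z - sqrt(46)*I)^2 with g(z) = z^2/(z + sqrt(46)*I)^2. For a double pole, Res(f, z₀) = g'(z₀):
  g'(z) = 2*sqrt(46)*I*z/(z + sqrt(46)*I)^3
  Res(f, sqrt(46)*I) = g'(sqrt(46)*I) = -sqrt(46)*I/184

∫_{-∞}^{∞} f(x) dx = 2πi · (-sqrt(46)*I/184) = sqrt(46)*pi/92

Final answer: sqrt(46)*pi/92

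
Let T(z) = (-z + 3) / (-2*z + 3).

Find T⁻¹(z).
(3*z - 3)/(2*z - 1)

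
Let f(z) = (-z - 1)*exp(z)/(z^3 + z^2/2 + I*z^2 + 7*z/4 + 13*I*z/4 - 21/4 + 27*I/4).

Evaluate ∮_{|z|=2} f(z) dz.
12*I*pi*exp(-1 - 3*I/2)/35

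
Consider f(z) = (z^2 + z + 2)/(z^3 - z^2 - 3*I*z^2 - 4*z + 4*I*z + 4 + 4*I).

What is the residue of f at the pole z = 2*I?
1/2 - I/2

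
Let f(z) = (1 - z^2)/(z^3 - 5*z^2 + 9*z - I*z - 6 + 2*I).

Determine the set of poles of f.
{1 - I, 2, 2 + I}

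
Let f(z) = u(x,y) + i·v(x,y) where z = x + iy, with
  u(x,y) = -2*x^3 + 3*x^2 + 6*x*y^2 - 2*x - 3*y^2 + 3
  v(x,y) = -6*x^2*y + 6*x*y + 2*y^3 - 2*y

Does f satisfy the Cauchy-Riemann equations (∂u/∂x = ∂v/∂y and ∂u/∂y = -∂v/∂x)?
∂u/∂x = -6*x^2 + 6*x + 6*y^2 - 2
∂v/∂y = -6*x^2 + 6*x + 6*y^2 - 2
∂u/∂y = 12*x*y - 6*y
∂v/∂x = -12*x*y + 6*y
∂u/∂x = ∂v/∂y and ∂u/∂y = -∂v/∂x hold identically; f is analytic.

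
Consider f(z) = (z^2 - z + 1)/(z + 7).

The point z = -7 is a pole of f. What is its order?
Factor the denominator:
  z + 7 = (z + 7)

The numerator P(z) = z^2 - z + 1 has P(-7) = 57 ≠ 0, so no factor of (z + 7) cancels.
Near z = -7 we can therefore write f(z) = g(z)/(z + 7) with g analytic at -7 and g(-7) ≠ 0 (g is just the numerator).

Hence z = -7 is a pole of order 1.

Final answer: 1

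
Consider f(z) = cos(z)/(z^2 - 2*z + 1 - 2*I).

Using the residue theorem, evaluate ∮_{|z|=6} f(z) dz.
By the residue theorem, ∮_C f(z) dz = 2πi · (sum of the residues of f at the poles inside |z| = 6).

The denominator factors as (z + I)*(z - 2 - I), so the singularities of f are simple poles at z = -I, z = 2 + I.
  |-I|² = 1 < 36 = 6², so this pole is inside the contour.
  |2 + I|² = 5 < 36 = 6², so this pole is inside the contour.

With P(z) = cos(z) and Q(z) = z^2 - 2*z + 1 - 2*I, each pole is simple, so Res(f, z₀) = P(z₀)/Q'(z₀) with Q'(z) = 2*z - 2.
  Res(f, -I) = P(-I)/Q'(-I) = (cosh(1))/(-2 - 2*I) = (-1/4 + I/4)*cosh(1)
  Res(f, 2 + I) = P(2 + I)/Q'(2 + I) = (cos(2 + I))/(2 + 2*I) = (1/4 - I/4)*cos(2 + I)

Sum of residues inside C: (1/4 - I/4)*cos(2 + I) + (-1/4 + I/4)*cosh(1)
∮_C f(z) dz = 2πi · ((1/4 - I/4)*cos(2 + I) + (-1/4 + I/4)*cosh(1)) = pi*(1/2 + I/2)*cos(2 + I) + pi*(-1/2 - I/2)*cosh(1)

Final answer: pi*(1/2 + I/2)*cos(2 + I) + pi*(-1/2 - I/2)*cosh(1)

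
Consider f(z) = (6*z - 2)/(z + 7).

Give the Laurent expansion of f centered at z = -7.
Put w = z - (-7), i.e. z = w - 7. The denominator is w, so it suffices to rewrite the numerator in powers of w.

P(z) = 6*z - 2
P(w - 7) = -44 + 6*w

Dividing each term by w:
  f = -44/w + 6

Substituting back w = z + 7:
  f(z) = -44/(z + 7) + 6

The series is finite because the numerator is a polynomial; the negative powers form the principal part, and the coefficient of 1/(z + 7) gives Res(f, -7) = -44.

Final answer: -44/(z + 7) + 6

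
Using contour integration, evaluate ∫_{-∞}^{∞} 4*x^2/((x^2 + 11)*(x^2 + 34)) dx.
4*pi*(-sqrt(11) + sqrt(34))/23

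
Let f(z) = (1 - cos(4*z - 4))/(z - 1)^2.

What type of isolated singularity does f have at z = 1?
Let u = z - 1. The argument of cos is 4*z - 4 = 4u, so
  f = (1 - cos(4u))/u^2 = ((4u)^2/2 - (4u)^4/24 + ...)/u^2 = 8 - (32/3)*u^2 + ...
The Laurent expansion about u = 0 has no negative powers; equivalently lim_{z→1} f(z) = 8 exists and is finite.
So the singularity is removable.

Final answer: removable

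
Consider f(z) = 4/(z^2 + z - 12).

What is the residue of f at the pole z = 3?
Write f(z) = P(z)/Q(z) with P(z) = 4 and Q(z) = z^2 + z - 12.
The denominator factors as Q(z) = (z + 4)*(z - 3), so z = 3 is a simple zero of Q and P is analytic there; z = 3 is therefore a simple pole and
  Res(f, z₀) = P(z₀)/Q'(z₀).

Q'(z) = 2*z + 1, so Q'(3) = 7.
P(3) = 4.

Res(f, 3) = (4)/(7) = 4/7

Final answer: 4/7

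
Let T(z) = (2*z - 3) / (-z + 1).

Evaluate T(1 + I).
Substitute z = 1 + I:
  numerator:   2*(1 + I) - 3 = -1 + 2*I
  denominator: -(1 + I) + 1 = -I
T(1 + I) = (-1 + 2*I)/(-I); multiplying numerator and denominator by the conjugate I gives (-2 - I)/1 = -2 - I

Final answer: -2 - I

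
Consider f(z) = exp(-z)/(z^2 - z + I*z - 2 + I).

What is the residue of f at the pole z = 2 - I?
Write f(z) = P(z)/Q(z) with P(z) = exp(-z) and Q(z) = z^2 - z + I*z - 2 + I.
The denominator factors as Q(z) = (z - 2 + I)*(z + 1), so z = 2 - I is a simple zero of Q and P is analytic there; z = 2 - I is therefore a simple pole and
  Res(f, z₀) = P(z₀)/Q'(z₀).

Q'(z) = 2*z - 1 + I, so Q'(2 - I) = 3 - I.
P(2 - I) = exp(-2 + I).

Res(f, 2 - I) = (exp(-2 + I))/(3 - I) = (3/10 + I/10)*exp(-2 + I)

Final answer: (3/10 + I/10)*exp(-2 + I)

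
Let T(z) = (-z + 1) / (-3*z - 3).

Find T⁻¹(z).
Set w = T(z) = (-z + 1) / (-3*z - 3) and solve for z:
  w*(-3*z - 3) = -z + 1
  -3*w + z*(1 - 3*w) - 1 = 0
  z*(1 - 3*w) = 3*w + 1
  z = (-3*w - 1)/(3*w - 1)
Renaming the variable, T⁻¹(z) = (-3*z - 1)/(3*z - 1).
(Check: ad - bc = 6 ≠ 0, so T is invertible.)

Final answer: (-3*z - 1)/(3*z - 1)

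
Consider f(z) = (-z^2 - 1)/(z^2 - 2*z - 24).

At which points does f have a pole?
The singularities of f are the zeros of the denominator. Factoring,
  z^2 - 2*z - 24 = (z + 4)*(z - 6)
so the candidates are z = -4, z = 6.

Check the numerator P(z) = -z^2 - 1 at each one:
  P(-4) = -17 ≠ 0, so z = -4 is a (simple) pole.
  P(6) = -37 ≠ 0, so z = 6 is a (simple) pole.

Poles of f: {-4, 6}

Final answer: {-4, 6}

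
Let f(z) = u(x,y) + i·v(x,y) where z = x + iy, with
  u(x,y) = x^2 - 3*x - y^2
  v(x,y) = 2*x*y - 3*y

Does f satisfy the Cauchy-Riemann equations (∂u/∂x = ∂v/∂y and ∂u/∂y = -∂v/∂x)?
∂u/∂x = 2*x - 3
∂v/∂y = 2*x - 3
∂u/∂y = -2*y
∂v/∂x = 2*y
∂u/∂x = ∂v/∂y and ∂u/∂y = -∂v/∂x hold identically; f is analytic.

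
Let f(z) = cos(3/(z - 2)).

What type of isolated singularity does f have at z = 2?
essential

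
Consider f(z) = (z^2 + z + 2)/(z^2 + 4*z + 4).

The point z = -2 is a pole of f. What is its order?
Factor the denominator:
  z^2 + 4*z + 4 = (z + 2)^2

The numerator P(z) = z^2 + z + 2 has P(-2) = 4 ≠ 0, so no factor of (z + 2) cancels.
Near z = -2 we can therefore write f(z) = g(z)/(z + 2)^2 with g analytic at -2 and g(-2) ≠ 0 (g is just the numerator).

Hence z = -2 is a pole of order 2.

Final answer: 2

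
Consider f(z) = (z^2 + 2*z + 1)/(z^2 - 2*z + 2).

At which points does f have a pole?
The singularities of f are the zeros of the denominator. Factoring,
  z^2 - 2*z + 2 = (z - 1 - I)*(z - 1 + I)
so the candidates are z = 1 + I, z = 1 - I.

Check the numerator P(z) = z^2 + 2*z + 1 at each one:
  P(1 + I) = 3 + 4*I ≠ 0, so z = 1 + I is a (simple) pole.
  P(1 - I) = 3 - 4*I ≠ 0, so z = 1 - I is a (simple) pole.

Poles of f: {1 - I, 1 + I}

Final answer: {1 - I, 1 + I}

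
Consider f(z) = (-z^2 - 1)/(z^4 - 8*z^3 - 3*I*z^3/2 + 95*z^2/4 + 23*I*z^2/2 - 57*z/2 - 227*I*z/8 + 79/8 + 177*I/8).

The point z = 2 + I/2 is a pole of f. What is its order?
2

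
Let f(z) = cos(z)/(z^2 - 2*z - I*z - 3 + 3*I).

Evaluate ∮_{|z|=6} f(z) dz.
By the residue theorem, ∮_C f(z) dz = 2πi · (sum of the residues of f at the poles inside |z| = 6).

The denominator factors as (z + 1 - I)*(z - 3), so the singularities of f are simple poles at z = -1 + I, z = 3.
  |-1 + I|² = 2 < 36 = 6², so this pole is inside the contour.
  |3|² = 9 < 36 = 6², so this pole is inside the contour.

With P(z) = cos(z) and Q(z) = z^2 - 2*z - I*z - 3 + 3*I, each pole is simple, so Res(f, z₀) = P(z₀)/Q'(z₀) with Q'(z) = 2*z - 2 - I.
  Res(f, -1 + I) = P(-1 + I)/Q'(-1 + I) = (cos(1 - I))/(-4 + I) = (-4/17 - I/17)*cos(1 - I)
  Res(f, 3) = P(3)/Q'(3) = (cos(3))/(4 - I) = (4/17 + I/17)*cos(3)

Sum of residues inside C: (-4/17 - I/17)*cos(1 - I) + (4/17 + I/17)*cos(3)
∮_C f(z) dz = 2πi · ((-4/17 - I/17)*cos(1 - I) + (4/17 + I/17)*cos(3)) = pi*(-2/17 + 8*I/17)*cos(3) + pi*(2/17 - 8*I/17)*cos(1 - I)

Final answer: pi*(-2/17 + 8*I/17)*cos(3) + pi*(2/17 - 8*I/17)*cos(1 - I)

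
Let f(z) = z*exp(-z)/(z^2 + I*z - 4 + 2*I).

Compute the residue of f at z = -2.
Write f(z) = P(z)/Q(z) with P(z) = z*exp(-z) and Q(z) = z^2 + I*z - 4 + 2*I.
The denominator factors as Q(z) = (z + 2)*(z - 2 + I), so z = -2 is a simple zero of Q and P is analytic there; z = -2 is therefore a simple pole and
  Res(f, z₀) = P(z₀)/Q'(z₀).

Q'(z) = 2*z + I, so Q'(-2) = -4 + I.
P(-2) = -2*exp(2).

Res(f, -2) = (-2*exp(2))/(-4 + I) = (8/17 + 2*I/17)*exp(2)

Final answer: (8/17 + 2*I/17)*exp(2)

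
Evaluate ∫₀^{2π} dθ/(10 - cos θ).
Call the integral J. The integrand is 2π-periodic and we integrate over a full period, so shifting θ does not change the value (θ → θ + π flips the sign of the trig term). Hence
  J = ∫₀^{2π} dθ/(10 + cos θ).
Put z = e^{iθ}: then cos θ = (z + 1/z)/2, dθ = dz/(iz), and z runs once counterclockwise around |z| = 1:
  J = ∮_{|z|=1} 1/(10 + (z + 1/z)/2) · dz/(iz) = (2/i) ∮_{|z|=1} dz/(z^2 + 20*z + 1).
The roots of z^2 + 20*z + 1 are z = (-10 ± sqrt(10^2 - 1^2)), with sqrt(99) = 3*sqrt(11); their product is 1, so only z₊ = -10 + 3*sqrt(11) lies inside the unit circle (z₋ = -10 - 3*sqrt(11) lies outside).
z₊ is a simple zero of q(z) = z^2 + 20*z + 1, so Res(1/q, z₊) = 1/q'(z₊) with q'(z) = 2*z + 20; and q'(z₊) = (z₊ - z₋) = 6*sqrt(11).
Therefore J = (2/i) · 2πi · 1/(6*sqrt(11)) = 2*pi/(3*sqrt(11)) = 2*sqrt(11)*pi/33

Final answer: 2*sqrt(11)*pi/33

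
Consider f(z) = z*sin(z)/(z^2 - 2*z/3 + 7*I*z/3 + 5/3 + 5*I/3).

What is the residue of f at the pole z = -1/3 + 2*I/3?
(-26/137 - 3*I/137)*sin(1/3 - 2*I/3)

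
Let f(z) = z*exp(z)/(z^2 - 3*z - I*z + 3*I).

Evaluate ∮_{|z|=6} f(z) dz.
pi*(3/5 + I/5)*exp(I) + pi*(-3/5 + 9*I/5)*exp(3)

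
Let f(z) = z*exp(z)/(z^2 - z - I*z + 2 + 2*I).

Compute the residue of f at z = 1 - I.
(2/5 + I/5)*exp(1 - I)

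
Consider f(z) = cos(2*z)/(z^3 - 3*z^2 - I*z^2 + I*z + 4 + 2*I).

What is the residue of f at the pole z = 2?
Write f(z) = P(z)/Q(z) with P(z) = cos(2*z) and Q(z) = z^3 - 3*z^2 - I*z^2 + I*z + 4 + 2*I.
The denominator factors as Q(z) = (z - 2)*(z + 1)*(z - 2 - I), so z = 2 is a simple zero of Q and P is analytic there; z = 2 is therefore a simple pole and
  Res(f, z₀) = P(z₀)/Q'(z₀).

Q'(z) = 3*z^2 - 6*z - 2*I*z + I, so Q'(2) = -3*I.
P(2) = cos(4).

Res(f, 2) = (cos(4))/(-3*I) = I*cos(4)/3

Final answer: I*cos(4)/3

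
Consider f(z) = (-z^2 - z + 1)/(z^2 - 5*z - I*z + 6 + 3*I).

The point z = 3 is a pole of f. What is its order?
1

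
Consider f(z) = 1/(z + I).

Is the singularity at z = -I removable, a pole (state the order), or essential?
Write f(z) = g(z)/(z + I) with g(z) = 1.
g is entire and g(-I) = 1 ≠ 0, so no factor of (z + I) cancels: the Laurent expansion of f about z = -I starts at the power -1, i.e. lim_{z→z₀} (z - z₀) f(z) = 1 is finite and nonzero.
So z = -I is a pole of order 1.

Final answer: pole of order 1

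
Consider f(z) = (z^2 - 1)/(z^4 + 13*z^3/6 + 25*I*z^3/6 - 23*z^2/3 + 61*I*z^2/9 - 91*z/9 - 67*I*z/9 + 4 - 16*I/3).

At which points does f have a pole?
{-2 - 2*I/3, -3/2 - 3*I/2, 1/3 - I, 1 - I}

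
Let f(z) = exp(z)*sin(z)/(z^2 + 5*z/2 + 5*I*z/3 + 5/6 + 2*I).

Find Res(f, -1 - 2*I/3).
(-18/13 + 12*I/13)*exp(-1 - 2*I/3)*sin(1 + 2*I/3)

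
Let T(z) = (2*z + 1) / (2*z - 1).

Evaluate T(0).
Substitute z = 0:
  numerator:   2*(0) + 1 = 1
  denominator: 2*(0) - 1 = -1
T(0) = (1)/(-1) = -1

Final answer: -1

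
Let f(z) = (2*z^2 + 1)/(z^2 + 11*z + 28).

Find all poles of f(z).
The singularities of f are the zeros of the denominator. Factoring,
  z^2 + 11*z + 28 = (z + 4)*(z + 7)
so the candidates are z = -4, z = -7.

Check the numerator P(z) = 2*z^2 + 1 at each one:
  P(-4) = 33 ≠ 0, so z = -4 is a (simple) pole.
  P(-7) = 99 ≠ 0, so z = -7 is a (simple) pole.

Poles of f: {-7, -4}

Final answer: {-7, -4}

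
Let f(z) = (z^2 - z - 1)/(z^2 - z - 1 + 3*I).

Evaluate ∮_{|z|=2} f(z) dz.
By the residue theorem, ∮_C f(z) dz = 2πi · (sum of the residues of f at the poles inside |z| = 2).

The denominator factors as (z + 1 - I)*(z - 2 + I), so the singularities of f are simple poles at z = -1 + I, z = 2 - I.
  |-1 + I|² = 2 < 4 = 2², so this pole is inside the contour.
  |2 - I|² = 5 > 4 = 2², so this pole is outside the contour.

With P(z) = z^2 - z - 1 and Q(z) = z^2 - z - 1 + 3*I, each pole is simple, so Res(f, z₀) = P(z₀)/Q'(z₀) with Q'(z) = 2*z - 1.
  Res(f, -1 + I) = P(-1 + I)/Q'(-1 + I) = (-3*I)/(-3 + 2*I) = -6/13 + 9*I/13

∮_C f(z) dz = 2πi · (-6/13 + 9*I/13) = pi*(-18/13 - 12*I/13)

Final answer: pi*(-18/13 - 12*I/13)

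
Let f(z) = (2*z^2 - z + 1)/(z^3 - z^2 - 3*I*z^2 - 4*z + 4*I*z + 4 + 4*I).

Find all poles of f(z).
The singularities of f are the zeros of the denominator. Factoring,
  z^3 - z^2 - 3*I*z^2 - 4*z + 4*I*z + 4 + 4*I = (z - 2)*(z - 2*I)*(z + 1 - I)
so the candidates are z = 2, z = 2*I, z = -1 + I.

Check the numerator P(z) = 2*z^2 - z + 1 at each one:
  P(2) = 7 ≠ 0, so z = 2 is a (simple) pole.
  P(2*I) = -7 - 2*I ≠ 0, so z = 2*I is a (simple) pole.
  P(-1 + I) = 2 - 5*I ≠ 0, so z = -1 + I is a (simple) pole.

Poles of f: {-1 + I, 2*I, 2}

Final answer: {-1 + I, 2*I, 2}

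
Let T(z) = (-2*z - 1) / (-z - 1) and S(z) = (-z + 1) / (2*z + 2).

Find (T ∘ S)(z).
(T ∘ S)(z) = T(S(z)) = ((-2)*S(z) + (-1))/((-1)*S(z) + (-1)). Multiply numerator and denominator by 2*z + 2:
  numerator:   (-2)*(-z + 1) + (-1)*(2*z + 2) = -4
  denominator: (-1)*(-z + 1) + (-1)*(2*z + 2) = -z - 3
(T ∘ S)(z) = -4/(-z - 3) = 4/(z + 3)

Final answer: 4/(z + 3)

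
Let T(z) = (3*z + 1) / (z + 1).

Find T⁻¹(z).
Set w = T(z) = (3*z + 1) / (z + 1) and solve for z:
  w*(z + 1) = 3*z + 1
  w + z*(w - 3) - 1 = 0
  z*(w - 3) = 1 - w
  z = (w - 1)/(3 - w)
Renaming the variable, T⁻¹(z) = (z - 1)/(-z + 3) = (-z + 1)/(z - 3).
(Check: ad - bc = 2 ≠ 0, so T is invertible.)

Final answer: (-z + 1)/(z - 3)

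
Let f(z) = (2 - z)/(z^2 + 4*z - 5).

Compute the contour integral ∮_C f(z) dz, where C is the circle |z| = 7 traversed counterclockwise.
By the residue theorem, ∮_C f(z) dz = 2πi · (sum of the residues of f at the poles inside |z| = 7).

The denominator factors as (z - 1)*(z + 5), so the singularities of f are simple poles at z = 1, z = -5.
  |1|² = 1 < 49 = 7², so this pole is inside the contour.
  |-5|² = 25 < 49 = 7², so this pole is inside the contour.

With P(z) = 2 - z and Q(z) = z^2 + 4*z - 5, each pole is simple, so Res(f, z₀) = P(z₀)/Q'(z₀) with Q'(z) = 2*z + 4.
  Res(f, 1) = P(1)/Q'(1) = (1)/(6) = 1/6
  Res(f, -5) = P(-5)/Q'(-5) = (7)/(-6) = -7/6

Sum of residues inside C: -1
∮_C f(z) dz = 2πi · (-1) = -2*I*pi

Final answer: -2*I*pi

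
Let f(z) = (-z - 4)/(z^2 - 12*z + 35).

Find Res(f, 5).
Write f(z) = P(z)/Q(z) with P(z) = -z - 4 and Q(z) = z^2 - 12*z + 35.
The denominator factors as Q(z) = (z - 5)*(z - 7), so z = 5 is a simple zero of Q and P is analytic there; z = 5 is therefore a simple pole and
  Res(f, z₀) = P(z₀)/Q'(z₀).

Q'(z) = 2*z - 12, so Q'(5) = -2.
P(5) = -9.

Res(f, 5) = (-9)/(-2) = 9/2

Final answer: 9/2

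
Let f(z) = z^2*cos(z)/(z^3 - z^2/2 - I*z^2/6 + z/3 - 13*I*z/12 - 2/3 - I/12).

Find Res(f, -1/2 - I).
Write f(z) = P(z)/Q(z) with P(z) = z^2*cos(z) and Q(z) = z^3 - z^2/2 - I*z^2/6 + z/3 - 13*I*z/12 - 2/3 - I/12.
The denominator factors as Q(z) = (z + 1/2 + I)*(z - 1 - 2*I/3)*(z - I/2), so z = -1/2 - I is a simple zero of Q and P is analytic there; z = -1/2 - I is therefore a simple pole and
  Res(f, z₀) = P(z₀)/Q'(z₀).

Q'(z) = 3*z^2 - z - I*z/3 + 1/3 - 13*I/12, so Q'(-1/2 - I) = -7/4 + 37*I/12.
P(-1/2 - I) = (-3/4 + I)*cos(1/2 + I).

Res(f, -1/2 - I) = ((-3/4 + I)*cos(1/2 + I))/(-7/4 + 37*I/12) = (633/1810 + 81*I/1810)*cos(1/2 + I)

Final answer: (633/1810 + 81*I/1810)*cos(1/2 + I)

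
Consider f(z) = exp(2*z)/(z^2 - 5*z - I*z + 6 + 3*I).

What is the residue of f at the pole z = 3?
(1/2 + I/2)*exp(6)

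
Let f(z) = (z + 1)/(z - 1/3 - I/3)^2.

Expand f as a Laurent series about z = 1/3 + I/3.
Put w = z - (1/3 + I/3), i.e. z = w + 1/3 + I/3. The denominator is w^2, so it suffices to rewrite the numerator in powers of w.

P(z) = z + 1
P(w + 1/3 + I/3) = 4/3 + I/3 + w

Dividing each term by w^2:
  f = (4/3 + I/3)/w^2 + 1/w

Substituting back w = z - 1/3 - I/3:
  f(z) = (4/3 + I/3)/(z - 1/3 - I/3)^2 + 1/(z - 1/3 - I/3)

The series is finite because the numerator is a polynomial; the negative powers form the principal part, and the coefficient of 1/(z - 1/3 - I/3) gives Res(f, 1/3 + I/3) = 1.

Final answer: (4/3 + I/3)/(z - 1/3 - I/3)^2 + 1/(z - 1/3 - I/3)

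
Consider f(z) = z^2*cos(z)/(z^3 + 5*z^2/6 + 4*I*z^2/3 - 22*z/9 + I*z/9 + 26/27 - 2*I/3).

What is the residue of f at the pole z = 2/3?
-4*I*cos(2/3)/17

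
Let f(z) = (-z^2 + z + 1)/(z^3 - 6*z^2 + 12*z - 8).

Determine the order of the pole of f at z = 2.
3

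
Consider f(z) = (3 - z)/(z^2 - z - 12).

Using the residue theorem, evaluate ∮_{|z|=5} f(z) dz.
-2*I*pi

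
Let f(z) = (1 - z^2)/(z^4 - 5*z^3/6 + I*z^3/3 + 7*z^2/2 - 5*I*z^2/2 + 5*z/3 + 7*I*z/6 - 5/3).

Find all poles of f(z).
The singularities of f are the zeros of the denominator. Factoring,
  z^4 - 5*z^3/6 + I*z^3/3 + 7*z^2/2 - 5*I*z^2/2 + 5*z/3 + 7*I*z/6 - 5/3 = (z + 2*I)*(z + 2/3 + I/3)*(z - 1/2)*(z - 1 - 2*I)
so the candidates are z = -2*I, z = -2/3 - I/3, z = 1/2, z = 1 + 2*I.

Check the numerator P(z) = 1 - z^2 at each one:
  P(-2*I) = 5 ≠ 0, so z = -2*I is a (simple) pole.
  P(-2/3 - I/3) = 2/3 - 4*I/9 ≠ 0, so z = -2/3 - I/3 is a (simple) pole.
  P(1/2) = 3/4 ≠ 0, so z = 1/2 is a (simple) pole.
  P(1 + 2*I) = 4 - 4*I ≠ 0, so z = 1 + 2*I is a (simple) pole.

Poles of f: {-2/3 - I/3, -2*I, 1/2, 1 + 2*I}

Final answer: {-2/3 - I/3, -2*I, 1/2, 1 + 2*I}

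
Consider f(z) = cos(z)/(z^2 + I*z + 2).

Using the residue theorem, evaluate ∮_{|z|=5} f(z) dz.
By the residue theorem, ∮_C f(z) dz = 2πi · (sum of the residues of f at the poles inside |z| = 5).

The denominator factors as (z + 2*I)*(z - I), so the singularities of f are simple poles at z = -2*I, z = I.
  |-2*I|² = 4 < 25 = 5², so this pole is inside the contour.
  |I|² = 1 < 25 = 5², so this pole is inside the contour.

With P(z) = cos(z) and Q(z) = z^2 + I*z + 2, each pole is simple, so Res(f, z₀) = P(z₀)/Q'(z₀) with Q'(z) = 2*z + I.
  Res(f, -2*I) = P(-2*I)/Q'(-2*I) = (cosh(2))/(-3*I) = I*cosh(2)/3
  Res(f, I) = P(I)/Q'(I) = (cosh(1))/(3*I) = -I*cosh(1)/3

Sum of residues inside C: -I*cosh(1)/3 + I*cosh(2)/3
∮_C f(z) dz = 2πi · (-I*cosh(1)/3 + I*cosh(2)/3) = -2*pi*cosh(2)/3 + 2*pi*cosh(1)/3

Final answer: -2*pi*cosh(2)/3 + 2*pi*cosh(1)/3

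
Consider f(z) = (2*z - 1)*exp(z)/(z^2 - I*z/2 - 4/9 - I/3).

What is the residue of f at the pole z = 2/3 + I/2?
(34/73 + 42*I/73)*exp(2/3 + I/2)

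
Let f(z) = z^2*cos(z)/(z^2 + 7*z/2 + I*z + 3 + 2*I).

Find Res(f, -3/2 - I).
Write f(z) = P(z)/Q(z) with P(z) = z^2*cos(z) and Q(z) = z^2 + 7*z/2 + I*z + 3 + 2*I.
The denominator factors as Q(z) = (z + 2)*(z + 3/2 + I), so z = -3/2 - I is a simple zero of Q and P is analytic there; z = -3/2 - I is therefore a simple pole and
  Res(f, z₀) = P(z₀)/Q'(z₀).

Q'(z) = 2*z + 7/2 + I, so Q'(-3/2 - I) = 1/2 - I.
P(-3/2 - I) = (5/4 + 3*I)*cos(3/2 + I).

Res(f, -3/2 - I) = ((5/4 + 3*I)*cos(3/2 + I))/(1/2 - I) = (-19/10 + 11*I/5)*cos(3/2 + I)

Final answer: (-19/10 + 11*I/5)*cos(3/2 + I)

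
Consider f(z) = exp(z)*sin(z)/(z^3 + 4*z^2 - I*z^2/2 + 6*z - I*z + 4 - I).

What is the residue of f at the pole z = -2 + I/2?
Write f(z) = P(z)/Q(z) with P(z) = exp(z)*sin(z) and Q(z) = z^3 + 4*z^2 - I*z^2/2 + 6*z - I*z + 4 - I.
The denominator factors as Q(z) = (z + 1 - I)*(z + 2 - I/2)*(z + 1 + I), so z = -2 + I/2 is a simple zero of Q and P is analytic there; z = -2 + I/2 is therefore a simple pole and
  Res(f, z₀) = P(z₀)/Q'(z₀).

Q'(z) = 3*z^2 + 8*z - I*z + 6 - I, so Q'(-2 + I/2) = 7/4 - I.
P(-2 + I/2) = -exp(-2 + I/2)*sin(2 - I/2).

Res(f, -2 + I/2) = (-exp(-2 + I/2)*sin(2 - I/2))/(7/4 - I) = (-28/65 - 16*I/65)*exp(-2 + I/2)*sin(2 - I/2)

Final answer: (-28/65 - 16*I/65)*exp(-2 + I/2)*sin(2 - I/2)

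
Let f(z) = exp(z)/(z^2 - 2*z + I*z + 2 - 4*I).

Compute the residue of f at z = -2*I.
Write f(z) = P(z)/Q(z) with P(z) = exp(z) and Q(z) = z^2 - 2*z + I*z + 2 - 4*I.
The denominator factors as Q(z) = (z - 2 - I)*(z + 2*I), so z = -2*I is a simple zero of Q and P is analytic there; z = -2*I is therefore a simple pole and
  Res(f, z₀) = P(z₀)/Q'(z₀).

Q'(z) = 2*z - 2 + I, so Q'(-2*I) = -2 - 3*I.
P(-2*I) = exp(-2*I).

Res(f, -2*I) = (exp(-2*I))/(-2 - 3*I) = (-2/13 + 3*I/13)*exp(-2*I)

Final answer: (-2/13 + 3*I/13)*exp(-2*I)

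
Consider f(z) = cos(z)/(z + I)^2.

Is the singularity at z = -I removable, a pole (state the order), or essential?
Write f(z) = g(z)/(z + I)^2 with g(z) = cos(z).
g is entire and g(-I) = cosh(1) ≠ 0, so no factor of (z + I) cancels: the Laurent expansion of f about z = -I starts at the power -2, i.e. lim_{z→z₀} (z - z₀)^2 f(z) = cosh(1) is finite and nonzero.
So z = -I is a pole of order 2.

Final answer: pole of order 2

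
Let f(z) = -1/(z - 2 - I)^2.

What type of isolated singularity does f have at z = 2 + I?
pole of order 2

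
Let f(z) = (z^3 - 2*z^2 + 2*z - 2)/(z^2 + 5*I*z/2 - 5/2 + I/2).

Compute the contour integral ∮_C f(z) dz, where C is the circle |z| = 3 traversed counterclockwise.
By the residue theorem, ∮_C f(z) dz = 2πi · (sum of the residues of f at the poles inside |z| = 3).

The denominator factors as (z - 1 + 3*I/2)*(z + 1 + I), so the singularities of f are simple poles at z = 1 - 3*I/2, z = -1 - I.
  |1 - 3*I/2|² = 13/4 < 9 = 3², so this pole is inside the contour.
  |-1 - I|² = 2 < 9 = 3², so this pole is inside the contour.

With P(z) = z^3 - 2*z^2 + 2*z - 2 and Q(z) = z^2 + 5*I*z/2 - 5/2 + I/2, each pole is simple, so Res(f, z₀) = P(z₀)/Q'(z₀) with Q'(z) = 2*z + 5*I/2.
  Res(f, 1 - 3*I/2) = P(1 - 3*I/2)/Q'(1 - 3*I/2) = (-13/4 + 15*I/8)/(2 - I/2) = -7/4 + I/2
  Res(f, -1 - I) = P(-1 - I)/Q'(-1 - I) = (-2 - 8*I)/(-2 + I/2) = 4*I

Sum of residues inside C: -7/4 + 9*I/2
∮_C f(z) dz = 2πi · (-7/4 + 9*I/2) = pi*(-9 - 7*I/2)

Final answer: pi*(-9 - 7*I/2)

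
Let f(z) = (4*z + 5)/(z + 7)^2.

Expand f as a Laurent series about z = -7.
Put w = z - (-7), i.e. z = w - 7. The denominator is w^2, so it suffices to rewrite the numerator in powers of w.

P(z) = 4*z + 5
P(w - 7) = -23 + 4*w

Dividing each term by w^2:
  f = -23/w^2 + 4/w

Substituting back w = z + 7:
  f(z) = -23/(z + 7)^2 + 4/(z + 7)

The series is finite because the numerator is a polynomial; the negative powers form the principal part, and the coefficient of 1/(z + 7) gives Res(f, -7) = 4.

Final answer: -23/(z + 7)^2 + 4/(z + 7)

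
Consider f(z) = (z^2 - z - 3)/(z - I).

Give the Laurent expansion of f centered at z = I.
(-4 - I)/(z - I) - 1 + 2*I + (z - I)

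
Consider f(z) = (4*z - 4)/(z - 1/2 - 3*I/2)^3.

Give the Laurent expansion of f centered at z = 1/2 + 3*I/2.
(-2 + 6*I)/(z - 1/2 - 3*I/2)^3 + 4/(z - 1/2 - 3*I/2)^2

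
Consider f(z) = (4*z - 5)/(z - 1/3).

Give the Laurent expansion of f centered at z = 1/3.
Put w = z - (1/3), i.e. z = w + 1/3. The denominator is w, so it suffices to rewrite the numerator in powers of w.

P(z) = 4*z - 5
P(w + 1/3) = -11/3 + 4*w

Dividing each term by w:
  f = -11/(3*w) + 4

Substituting back w = z - 1/3:
  f(z) = -11/(3*(z - 1/3)) + 4

The series is finite because the numerator is a polynomial; the negative powers form the principal part, and the coefficient of 1/(z - 1/3) gives Res(f, 1/3) = -11/3.

Final answer: -11/(3*(z - 1/3)) + 4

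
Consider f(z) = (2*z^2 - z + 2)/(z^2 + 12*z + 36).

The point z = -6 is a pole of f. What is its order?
2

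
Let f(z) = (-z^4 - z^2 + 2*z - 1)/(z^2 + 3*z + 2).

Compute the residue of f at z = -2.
Write f(z) = P(z)/Q(z) with P(z) = -z^4 - z^2 + 2*z - 1 and Q(z) = z^2 + 3*z + 2.
The denominator factors as Q(z) = (z + 1)*(z + 2), so z = -2 is a simple zero of Q and P is analytic there; z = -2 is therefore a simple pole and
  Res(f, z₀) = P(z₀)/Q'(z₀).

Q'(z) = 2*z + 3, so Q'(-2) = -1.
P(-2) = -25.

Res(f, -2) = (-25)/(-1) = 25

Final answer: 25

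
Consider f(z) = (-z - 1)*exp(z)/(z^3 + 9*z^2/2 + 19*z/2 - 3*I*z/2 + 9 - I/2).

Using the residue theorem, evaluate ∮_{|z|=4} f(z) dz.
pi*(-68/185 - 36*I/185)*exp(-1 + 2*I) + pi*(-16/37 - 52*I/37)*exp(-3/2 - I) + pi*(4/5 + 8*I/5)*exp(-2 - I)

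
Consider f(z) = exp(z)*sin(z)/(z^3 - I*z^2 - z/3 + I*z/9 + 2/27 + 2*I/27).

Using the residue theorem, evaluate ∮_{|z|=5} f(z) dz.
By the residue theorem, ∮_C f(z) dz = 2πi · (sum of the residues of f at the poles inside |z| = 5).

The denominator factors as (z - 1/3)*(z + 1/3 - I/3)*(z - 2*I/3), so the singularities of f are simple poles at z = 1/3, z = -1/3 + I/3, z = 2*I/3.
  |1/3|² = 1/9 < 25 = 5², so this pole is inside the contour.
  |-1/3 + I/3|² = 2/9 < 25 = 5², so this pole is inside the contour.
  |2*I/3|² = 4/9 < 25 = 5², so this pole is inside the contour.

With P(z) = exp(z)*sin(z) and Q(z) = z^3 - I*z^2 - z/3 + I*z/9 + 2/27 + 2*I/27, each pole is simple, so Res(f, z₀) = P(z₀)/Q'(z₀) with Q'(z) = 3*z^2 - 2*I*z - 1/3 + I/9.
  Res(f, 1/3) = P(1/3)/Q'(1/3) = (exp(1/3)*sin(1/3))/(-5*I/9) = 9*I*exp(1/3)*sin(1/3)/5
  Res(f, -1/3 + I/3) = P(-1/3 + I/3)/Q'(-1/3 + I/3) = (-exp(-1/3 + I/3)*sin(1/3 - I/3))/(1/3 + I/9) = (-27/10 + 9*I/10)*exp(-1/3 + I/3)*sin(1/3 - I/3)
  Res(f, 2*I/3) = P(2*I/3)/Q'(2*I/3) = (I*exp(2*I/3)*sinh(2/3))/(-1/3 + I/9) = (9/10 - 27*I/10)*exp(2*I/3)*sinh(2/3)

Sum of residues inside C: (9/10 - 27*I/10)*exp(2*I/3)*sinh(2/3) + (-27/10 + 9*I/10)*exp(-1/3 + I/3)*sin(1/3 - I/3) + 9*I*exp(1/3)*sin(1/3)/5
∮_C f(z) dz = 2πi · ((9/10 - 27*I/10)*exp(2*I/3)*sinh(2/3) + (-27/10 + 9*I/10)*exp(-1/3 + I/3)*sin(1/3 - I/3) + 9*I*exp(1/3)*sin(1/3)/5) = -18*pi*exp(1/3)*sin(1/3)/5 + pi*(-9/5 - 27*I/5)*exp(-1/3 + I/3)*sin(1/3 - I/3) + pi*(27/5 + 9*I/5)*exp(2*I/3)*sinh(2/3)

Final answer: -18*pi*exp(1/3)*sin(1/3)/5 + pi*(-9/5 - 27*I/5)*exp(-1/3 + I/3)*sin(1/3 - I/3) + pi*(27/5 + 9*I/5)*exp(2*I/3)*sinh(2/3)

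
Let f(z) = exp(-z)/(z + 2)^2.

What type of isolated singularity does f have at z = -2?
pole of order 2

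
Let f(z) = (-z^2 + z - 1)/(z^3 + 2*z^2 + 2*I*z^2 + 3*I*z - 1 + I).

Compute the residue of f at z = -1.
3/2 - 3*I/2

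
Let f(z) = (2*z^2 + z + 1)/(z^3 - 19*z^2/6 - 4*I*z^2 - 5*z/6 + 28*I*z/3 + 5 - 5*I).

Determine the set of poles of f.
The singularities of f are the zeros of the denominator. Factoring,
  z^3 - 19*z^2/6 - 4*I*z^2 - 5*z/6 + 28*I*z/3 + 5 - 5*I = (z - 1 - 2*I)*(z - 3/2)*(z - 2/3 - 2*I)
so the candidates are z = 1 + 2*I, z = 3/2, z = 2/3 + 2*I.

Check the numerator P(z) = 2*z^2 + z + 1 at each one:
  P(1 + 2*I) = -4 + 10*I ≠ 0, so z = 1 + 2*I is a (simple) pole.
  P(3/2) = 7 ≠ 0, so z = 3/2 is a (simple) pole.
  P(2/3 + 2*I) = -49/9 + 22*I/3 ≠ 0, so z = 2/3 + 2*I is a (simple) pole.

Poles of f: {2/3 + 2*I, 1 + 2*I, 3/2}

Final answer: {2/3 + 2*I, 1 + 2*I, 3/2}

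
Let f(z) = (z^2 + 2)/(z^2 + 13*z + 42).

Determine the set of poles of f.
The singularities of f are the zeros of the denominator. Factoring,
  z^2 + 13*z + 42 = (z + 6)*(z + 7)
so the candidates are z = -6, z = -7.

Check the numerator P(z) = z^2 + 2 at each one:
  P(-6) = 38 ≠ 0, so z = -6 is a (simple) pole.
  P(-7) = 51 ≠ 0, so z = -7 is a (simple) pole.

Poles of f: {-7, -6}

Final answer: {-7, -6}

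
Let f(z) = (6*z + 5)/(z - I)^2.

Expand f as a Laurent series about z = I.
(5 + 6*I)/(z - I)^2 + 6/(z - I)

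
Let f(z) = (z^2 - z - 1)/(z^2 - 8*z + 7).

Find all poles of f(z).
The singularities of f are the zeros of the denominator. Factoring,
  z^2 - 8*z + 7 = (z - 7)*(z - 1)
so the candidates are z = 7, z = 1.

Check the numerator P(z) = z^2 - z - 1 at each one:
  P(7) = 41 ≠ 0, so z = 7 is a (simple) pole.
  P(1) = -1 ≠ 0, so z = 1 is a (simple) pole.

Poles of f: {1, 7}

Final answer: {1, 7}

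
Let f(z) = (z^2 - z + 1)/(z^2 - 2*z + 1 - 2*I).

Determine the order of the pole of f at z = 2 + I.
Factor the denominator:
  z^2 - 2*z + 1 - 2*I = (z - 2 - I)*(z + I)

The numerator P(z) = z^2 - z + 1 has P(2 + I) = 2 + 3*I ≠ 0, so no factor of (z - 2 - I) cancels.
Near z = 2 + I we can therefore write f(z) = g(z)/(z - 2 - I) with g analytic at 2 + I and g(2 + I) ≠ 0 (g is the numerator divided by the remaining denominator factors).

Hence z = 2 + I is a pole of order 1.

Final answer: 1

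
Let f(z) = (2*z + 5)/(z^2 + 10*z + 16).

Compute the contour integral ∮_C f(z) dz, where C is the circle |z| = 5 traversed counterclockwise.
By the residue theorem, ∮_C f(z) dz = 2πi · (sum of the residues of f at the poles inside |z| = 5).

The denominator factors as (z + 8)*(z + 2), so the singularities of f are simple poles at z = -8, z = -2.
  |-8|² = 64 > 25 = 5², so this pole is outside the contour.
  |-2|² = 4 < 25 = 5², so this pole is inside the contour.

With P(z) = 2*z + 5 and Q(z) = z^2 + 10*z + 16, each pole is simple, so Res(f, z₀) = P(z₀)/Q'(z₀) with Q'(z) = 2*z + 10.
  Res(f, -2) = P(-2)/Q'(-2) = (1)/(6) = 1/6

∮_C f(z) dz = 2πi · (1/6) = I*pi/3

Final answer: I*pi/3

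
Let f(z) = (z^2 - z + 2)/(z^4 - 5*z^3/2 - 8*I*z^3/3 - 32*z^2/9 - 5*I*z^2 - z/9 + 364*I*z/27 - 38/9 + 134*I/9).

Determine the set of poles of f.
{-3/2 - 2*I/3, -1 - I/3, 2 + 2*I/3, 3 + 3*I}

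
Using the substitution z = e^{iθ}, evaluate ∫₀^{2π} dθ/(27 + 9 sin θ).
Call the integral J. The integrand is 2π-periodic and we integrate over a full period, so shifting θ does not change the value (θ → θ + π/2 turns sin θ into cos θ). Hence
  J = ∫₀^{2π} dθ/(27 + 9 cos θ).
Put z = e^{iθ}: then cos θ = (z + 1/z)/2, dθ = dz/(iz), and z runs once counterclockwise around |z| = 1:
  J = ∮_{|z|=1} 1/(27 + 9*(z + 1/z)/2) · dz/(iz) = (2/i) ∮_{|z|=1} dz/(9*z^2 + 54*z + 9).
The roots of 9*z^2 + 54*z + 9 are z = (-27 ± sqrt(27^2 - 9^2))/9, with sqrt(648) = 18*sqrt(2); their product is 1, so only z₊ = -3 + 2*sqrt(2) lies inside the unit circle (z₋ = -3 - 2*sqrt(2) lies outside).
z₊ is a simple zero of q(z) = 9*z^2 + 54*z + 9, so Res(1/q, z₊) = 1/q'(z₊) with q'(z) = 18*z + 54; and q'(z₊) = 9*(z₊ - z₋) = 36*sqrt(2).
Therefore J = (2/i) · 2πi · 1/(36*sqrt(2)) = 2*pi/(18*sqrt(2)) = sqrt(2)*pi/18

Final answer: sqrt(2)*pi/18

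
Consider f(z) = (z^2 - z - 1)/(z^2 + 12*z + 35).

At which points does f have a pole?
{-7, -5}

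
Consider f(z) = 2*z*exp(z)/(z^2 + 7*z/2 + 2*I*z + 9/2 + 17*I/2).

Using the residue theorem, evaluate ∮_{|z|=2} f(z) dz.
0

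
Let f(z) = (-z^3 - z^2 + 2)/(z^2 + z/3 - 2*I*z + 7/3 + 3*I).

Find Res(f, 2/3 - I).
Write f(z) = P(z)/Q(z) with P(z) = -z^3 - z^2 + 2 and Q(z) = z^2 + z/3 - 2*I*z + 7/3 + 3*I.
The denominator factors as Q(z) = (z - 2/3 + I)*(z + 1 - 3*I), so z = 2/3 - I is a simple zero of Q and P is analytic there; z = 2/3 - I is therefore a simple pole and
  Res(f, z₀) = P(z₀)/Q'(z₀).

Q'(z) = 2*z + 1/3 - 2*I, so Q'(2/3 - I) = 5/3 - 4*I.
P(2/3 - I) = 115/27 + 5*I/3.

Res(f, 2/3 - I) = (115/27 + 5*I/3)/(5/3 - 4*I) = 35/1521 + 535*I/507

Final answer: 35/1521 + 535*I/507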